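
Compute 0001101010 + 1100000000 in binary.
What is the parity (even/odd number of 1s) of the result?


0001101010 = 106
1100000000 = 768
Sum = 874 = 1101101010
1s count = 6

even parity (6 ones in 1101101010)


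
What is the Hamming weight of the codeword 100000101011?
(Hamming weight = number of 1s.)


Counting 1s in 100000101011

5


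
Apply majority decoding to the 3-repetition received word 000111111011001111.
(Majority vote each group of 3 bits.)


Groups: 000, 111, 111, 011, 001, 111
Majority votes: 011101

011101


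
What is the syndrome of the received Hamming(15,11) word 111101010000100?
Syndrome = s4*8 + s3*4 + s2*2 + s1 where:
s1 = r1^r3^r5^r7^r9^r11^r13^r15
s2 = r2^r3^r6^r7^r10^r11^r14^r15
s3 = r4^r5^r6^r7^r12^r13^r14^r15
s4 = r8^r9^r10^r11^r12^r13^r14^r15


s1=1, s2=1, s3=1, s4=0

Syndrome = 7 (error at position 7)


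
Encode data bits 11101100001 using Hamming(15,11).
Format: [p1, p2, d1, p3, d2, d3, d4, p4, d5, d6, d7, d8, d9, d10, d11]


Parity bits: p1=0, p2=0, p3=1, p4=1

001111011100001


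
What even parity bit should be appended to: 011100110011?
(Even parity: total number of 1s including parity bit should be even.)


Number of 1s in data: 7
Parity bit: 1

1


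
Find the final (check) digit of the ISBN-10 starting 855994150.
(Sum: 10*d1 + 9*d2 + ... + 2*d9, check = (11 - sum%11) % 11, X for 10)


Weighted sum: 321
321 mod 11 = 2

Check digit: 9


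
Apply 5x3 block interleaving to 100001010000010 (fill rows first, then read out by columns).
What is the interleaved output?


Matrix:
  100
  001
  010
  000
  010
Read columns: 100000010101000

100000010101000


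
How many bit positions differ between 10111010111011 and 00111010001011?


XOR: 10000000110000
Count of 1s: 3

3


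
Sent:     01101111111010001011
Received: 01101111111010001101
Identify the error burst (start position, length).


XOR: 00000000000000000110

Burst at position 17, length 2


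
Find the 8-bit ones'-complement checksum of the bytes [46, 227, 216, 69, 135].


Sum = 693 mod 256 = 181
Complement = 74

74


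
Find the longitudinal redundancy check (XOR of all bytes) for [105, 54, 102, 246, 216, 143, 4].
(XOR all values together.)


XOR chain: 105 ^ 54 ^ 102 ^ 246 ^ 216 ^ 143 ^ 4 = 156

156


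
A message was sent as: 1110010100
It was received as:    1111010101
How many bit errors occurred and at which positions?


XOR: 0001000001

2 error(s) at position(s): 3, 9


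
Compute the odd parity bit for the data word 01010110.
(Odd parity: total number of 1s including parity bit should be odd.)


Number of 1s in data: 4
Parity bit: 1

1


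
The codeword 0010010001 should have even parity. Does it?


Number of 1s: 3

No, parity error (3 ones)


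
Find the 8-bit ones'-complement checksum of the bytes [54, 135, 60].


Sum = 249 mod 256 = 249
Complement = 6

6


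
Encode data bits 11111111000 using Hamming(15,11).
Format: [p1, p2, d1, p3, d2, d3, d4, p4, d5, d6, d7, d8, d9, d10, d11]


Parity bits: p1=1, p2=1, p3=0, p4=0

111011101111000


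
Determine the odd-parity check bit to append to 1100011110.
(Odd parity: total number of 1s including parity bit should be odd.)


Number of 1s in data: 6
Parity bit: 1

1


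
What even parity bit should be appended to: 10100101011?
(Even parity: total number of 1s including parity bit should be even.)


Number of 1s in data: 6
Parity bit: 0

0


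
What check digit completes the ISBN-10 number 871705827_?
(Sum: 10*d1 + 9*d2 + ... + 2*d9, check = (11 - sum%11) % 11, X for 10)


Weighted sum: 277
277 mod 11 = 2

Check digit: 9


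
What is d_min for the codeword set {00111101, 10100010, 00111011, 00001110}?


Comparing all pairs, minimum distance: 2
Can detect 1 errors, correct 0 errors

2


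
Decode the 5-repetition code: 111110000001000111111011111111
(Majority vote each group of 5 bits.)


Groups: 11111, 00000, 01000, 11111, 10111, 11111
Majority votes: 100111

100111


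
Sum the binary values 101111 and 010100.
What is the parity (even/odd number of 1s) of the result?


101111 = 47
010100 = 20
Sum = 67 = 1000011
1s count = 3

odd parity (3 ones in 1000011)


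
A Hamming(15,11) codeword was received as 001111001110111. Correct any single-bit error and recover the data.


Syndrome = 0: no error detected

Data: 11101110111 (no errors)


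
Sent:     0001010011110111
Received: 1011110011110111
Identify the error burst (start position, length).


XOR: 1010100000000000

Burst at position 0, length 5


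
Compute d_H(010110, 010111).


XOR: 000001
Count of 1s: 1

1


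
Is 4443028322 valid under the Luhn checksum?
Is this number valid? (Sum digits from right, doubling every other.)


Luhn sum = 41
41 mod 10 = 1

Invalid (Luhn sum mod 10 = 1)


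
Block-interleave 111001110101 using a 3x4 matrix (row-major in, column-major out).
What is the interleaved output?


Matrix:
  1110
  0111
  0101
Read columns: 100111110011

100111110011


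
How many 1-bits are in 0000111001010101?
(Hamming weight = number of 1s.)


Counting 1s in 0000111001010101

7


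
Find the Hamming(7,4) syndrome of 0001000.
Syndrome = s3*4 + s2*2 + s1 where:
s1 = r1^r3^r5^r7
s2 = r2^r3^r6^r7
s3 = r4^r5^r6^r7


s1=0, s2=0, s3=1

Syndrome = 4 (error at position 4)


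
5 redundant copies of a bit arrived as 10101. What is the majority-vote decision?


Ones: 3 out of 5
Threshold: 3

1 (3/5 voted 1)


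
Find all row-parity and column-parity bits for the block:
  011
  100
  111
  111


Row parities: 0111
Column parities: 111

Row P: 0111, Col P: 111, Corner: 1


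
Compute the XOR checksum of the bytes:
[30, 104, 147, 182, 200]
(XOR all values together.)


XOR chain: 30 ^ 104 ^ 147 ^ 182 ^ 200 = 155

155


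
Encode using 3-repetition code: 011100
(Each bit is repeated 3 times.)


Each bit -> 3 copies

000111111111000000


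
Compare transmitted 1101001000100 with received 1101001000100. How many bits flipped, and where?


XOR: 0000000000000

0 errors (received matches sent)


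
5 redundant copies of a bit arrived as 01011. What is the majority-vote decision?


Ones: 3 out of 5
Threshold: 3

1 (3/5 voted 1)


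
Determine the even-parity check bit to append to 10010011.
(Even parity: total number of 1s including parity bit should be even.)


Number of 1s in data: 4
Parity bit: 0

0


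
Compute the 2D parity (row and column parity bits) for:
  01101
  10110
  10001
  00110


Row parities: 1100
Column parities: 01100

Row P: 1100, Col P: 01100, Corner: 0


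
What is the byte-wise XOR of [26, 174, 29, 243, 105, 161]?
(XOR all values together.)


XOR chain: 26 ^ 174 ^ 29 ^ 243 ^ 105 ^ 161 = 146

146


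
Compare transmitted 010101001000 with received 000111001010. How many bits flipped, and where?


XOR: 010010000010

3 error(s) at position(s): 1, 4, 10


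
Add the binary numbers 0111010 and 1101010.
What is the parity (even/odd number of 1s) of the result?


0111010 = 58
1101010 = 106
Sum = 164 = 10100100
1s count = 3

odd parity (3 ones in 10100100)


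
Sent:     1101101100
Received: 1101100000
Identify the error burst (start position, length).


XOR: 0000001100

Burst at position 6, length 2


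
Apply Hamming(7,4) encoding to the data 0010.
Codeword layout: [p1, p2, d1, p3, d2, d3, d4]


Parity bits: p1=0, p2=1, p3=1

0101010


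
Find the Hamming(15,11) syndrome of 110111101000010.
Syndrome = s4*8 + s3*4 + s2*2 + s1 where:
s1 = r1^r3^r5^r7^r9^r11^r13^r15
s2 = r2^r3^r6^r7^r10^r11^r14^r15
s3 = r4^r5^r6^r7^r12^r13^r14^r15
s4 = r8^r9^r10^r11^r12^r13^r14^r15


s1=0, s2=0, s3=1, s4=0

Syndrome = 4 (error at position 4)


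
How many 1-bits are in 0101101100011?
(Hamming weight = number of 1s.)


Counting 1s in 0101101100011

7


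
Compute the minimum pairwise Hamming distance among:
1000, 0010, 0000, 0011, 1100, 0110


Comparing all pairs, minimum distance: 1
Can detect 0 errors, correct 0 errors

1


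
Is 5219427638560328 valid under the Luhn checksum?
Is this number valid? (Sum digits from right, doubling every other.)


Luhn sum = 71
71 mod 10 = 1

Invalid (Luhn sum mod 10 = 1)


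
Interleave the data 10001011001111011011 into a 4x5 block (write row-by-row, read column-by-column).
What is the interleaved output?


Matrix:
  10001
  01100
  11110
  11011
Read columns: 10110111011000111001

10110111011000111001


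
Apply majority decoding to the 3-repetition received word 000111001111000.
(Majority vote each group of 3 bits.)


Groups: 000, 111, 001, 111, 000
Majority votes: 01010

01010


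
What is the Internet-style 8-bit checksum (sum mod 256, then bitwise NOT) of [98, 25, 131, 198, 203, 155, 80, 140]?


Sum = 1030 mod 256 = 6
Complement = 249

249


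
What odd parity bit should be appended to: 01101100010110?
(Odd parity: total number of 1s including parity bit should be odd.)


Number of 1s in data: 7
Parity bit: 0

0


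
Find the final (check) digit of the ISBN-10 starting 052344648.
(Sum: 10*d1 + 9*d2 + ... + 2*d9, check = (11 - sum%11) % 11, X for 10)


Weighted sum: 178
178 mod 11 = 2

Check digit: 9


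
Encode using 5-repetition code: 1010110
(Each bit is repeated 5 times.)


Each bit -> 5 copies

11111000001111100000111111111100000


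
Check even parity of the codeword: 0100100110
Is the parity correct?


Number of 1s: 4

Yes, parity is correct (4 ones)


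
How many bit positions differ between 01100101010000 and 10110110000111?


XOR: 11010011010111
Count of 1s: 9

9


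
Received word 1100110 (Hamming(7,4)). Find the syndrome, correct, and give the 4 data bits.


Syndrome = 0: no error detected

Data: 0110 (no errors)


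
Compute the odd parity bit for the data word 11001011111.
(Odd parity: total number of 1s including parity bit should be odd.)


Number of 1s in data: 8
Parity bit: 1

1


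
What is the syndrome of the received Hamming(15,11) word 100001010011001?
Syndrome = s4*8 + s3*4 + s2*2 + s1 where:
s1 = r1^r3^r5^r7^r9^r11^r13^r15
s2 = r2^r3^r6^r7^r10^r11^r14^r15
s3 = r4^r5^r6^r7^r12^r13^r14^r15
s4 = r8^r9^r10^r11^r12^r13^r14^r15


s1=1, s2=1, s3=1, s4=0

Syndrome = 7 (error at position 7)


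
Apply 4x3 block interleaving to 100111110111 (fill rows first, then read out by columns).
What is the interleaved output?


Matrix:
  100
  111
  110
  111
Read columns: 111101110101

111101110101


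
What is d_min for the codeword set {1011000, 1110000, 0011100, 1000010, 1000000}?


Comparing all pairs, minimum distance: 1
Can detect 0 errors, correct 0 errors

1


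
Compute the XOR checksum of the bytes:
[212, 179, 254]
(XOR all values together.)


XOR chain: 212 ^ 179 ^ 254 = 153

153


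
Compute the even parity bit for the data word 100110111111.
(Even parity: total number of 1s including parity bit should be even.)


Number of 1s in data: 9
Parity bit: 1

1


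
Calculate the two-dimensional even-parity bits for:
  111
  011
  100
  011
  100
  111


Row parities: 101011
Column parities: 000

Row P: 101011, Col P: 000, Corner: 0


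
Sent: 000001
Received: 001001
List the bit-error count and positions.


XOR: 001000

1 error(s) at position(s): 2


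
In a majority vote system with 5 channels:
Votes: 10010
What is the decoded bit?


Ones: 2 out of 5
Threshold: 3

0 (2/5 voted 1)


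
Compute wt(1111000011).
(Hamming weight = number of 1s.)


Counting 1s in 1111000011

6


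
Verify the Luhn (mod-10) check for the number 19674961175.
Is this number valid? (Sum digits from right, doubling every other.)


Luhn sum = 53
53 mod 10 = 3

Invalid (Luhn sum mod 10 = 3)


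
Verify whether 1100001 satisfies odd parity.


Number of 1s: 3

Yes, parity is correct (3 ones)


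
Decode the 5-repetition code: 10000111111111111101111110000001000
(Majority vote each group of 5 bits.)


Groups: 10000, 11111, 11111, 11101, 11111, 00000, 01000
Majority votes: 0111100

0111100


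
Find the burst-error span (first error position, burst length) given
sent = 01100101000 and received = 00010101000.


XOR: 01110000000

Burst at position 1, length 3


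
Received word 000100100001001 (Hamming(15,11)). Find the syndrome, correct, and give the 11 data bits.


Syndrome = 0: no error detected

Data: 00010001001 (no errors)


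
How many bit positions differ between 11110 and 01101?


XOR: 10011
Count of 1s: 3

3


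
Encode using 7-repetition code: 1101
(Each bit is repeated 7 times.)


Each bit -> 7 copies

1111111111111100000001111111


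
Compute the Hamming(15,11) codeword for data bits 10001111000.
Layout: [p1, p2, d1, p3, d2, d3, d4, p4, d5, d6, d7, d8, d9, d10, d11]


Parity bits: p1=1, p2=1, p3=1, p4=0

111100001111000


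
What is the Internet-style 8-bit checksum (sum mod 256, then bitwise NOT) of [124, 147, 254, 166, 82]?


Sum = 773 mod 256 = 5
Complement = 250

250


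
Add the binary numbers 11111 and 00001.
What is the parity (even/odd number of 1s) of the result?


11111 = 31
00001 = 1
Sum = 32 = 100000
1s count = 1

odd parity (1 ones in 100000)


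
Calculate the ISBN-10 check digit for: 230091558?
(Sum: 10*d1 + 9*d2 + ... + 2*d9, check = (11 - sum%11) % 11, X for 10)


Weighted sum: 157
157 mod 11 = 3

Check digit: 8


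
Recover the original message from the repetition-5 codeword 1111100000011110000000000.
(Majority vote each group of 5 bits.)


Groups: 11111, 00000, 01111, 00000, 00000
Majority votes: 10100

10100


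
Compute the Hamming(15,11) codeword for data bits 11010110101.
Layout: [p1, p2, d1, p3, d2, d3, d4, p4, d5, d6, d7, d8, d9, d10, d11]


Parity bits: p1=0, p2=1, p3=0, p4=0

011010100110101


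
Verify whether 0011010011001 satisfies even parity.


Number of 1s: 6

Yes, parity is correct (6 ones)


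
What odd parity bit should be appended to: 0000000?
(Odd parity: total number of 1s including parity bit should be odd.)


Number of 1s in data: 0
Parity bit: 1

1


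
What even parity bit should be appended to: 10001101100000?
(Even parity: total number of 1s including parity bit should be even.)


Number of 1s in data: 5
Parity bit: 1

1


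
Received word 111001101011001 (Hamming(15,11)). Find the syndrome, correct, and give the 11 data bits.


Syndrome = 0: no error detected

Data: 10111011001 (no errors)


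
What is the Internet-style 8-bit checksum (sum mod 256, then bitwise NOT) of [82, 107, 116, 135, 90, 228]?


Sum = 758 mod 256 = 246
Complement = 9

9


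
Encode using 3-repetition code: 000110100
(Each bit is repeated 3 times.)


Each bit -> 3 copies

000000000111111000111000000


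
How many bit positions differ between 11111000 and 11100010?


XOR: 00011010
Count of 1s: 3

3


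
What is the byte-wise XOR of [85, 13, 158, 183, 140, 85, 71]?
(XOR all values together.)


XOR chain: 85 ^ 13 ^ 158 ^ 183 ^ 140 ^ 85 ^ 71 = 239

239


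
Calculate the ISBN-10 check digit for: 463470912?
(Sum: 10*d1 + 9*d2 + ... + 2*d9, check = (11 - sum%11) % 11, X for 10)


Weighted sum: 231
231 mod 11 = 0

Check digit: 0


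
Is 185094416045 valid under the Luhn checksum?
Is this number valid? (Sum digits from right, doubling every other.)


Luhn sum = 49
49 mod 10 = 9

Invalid (Luhn sum mod 10 = 9)


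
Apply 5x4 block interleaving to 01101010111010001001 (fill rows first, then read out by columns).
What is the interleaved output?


Matrix:
  0110
  1010
  1110
  1000
  1001
Read columns: 01111101001110000001

01111101001110000001


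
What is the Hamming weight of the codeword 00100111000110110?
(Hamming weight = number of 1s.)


Counting 1s in 00100111000110110

8


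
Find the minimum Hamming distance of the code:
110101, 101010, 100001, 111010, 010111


Comparing all pairs, minimum distance: 1
Can detect 0 errors, correct 0 errors

1


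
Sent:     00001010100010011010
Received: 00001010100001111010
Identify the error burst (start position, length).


XOR: 00000000000011100000

Burst at position 12, length 3


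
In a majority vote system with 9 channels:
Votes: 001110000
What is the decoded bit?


Ones: 3 out of 9
Threshold: 5

0 (3/9 voted 1)


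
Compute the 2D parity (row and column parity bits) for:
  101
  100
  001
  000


Row parities: 0110
Column parities: 000

Row P: 0110, Col P: 000, Corner: 0


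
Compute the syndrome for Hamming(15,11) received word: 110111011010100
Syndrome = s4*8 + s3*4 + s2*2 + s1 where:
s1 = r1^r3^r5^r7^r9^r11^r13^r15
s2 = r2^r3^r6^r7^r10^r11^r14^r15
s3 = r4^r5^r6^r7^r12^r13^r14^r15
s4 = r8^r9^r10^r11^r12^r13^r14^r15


s1=1, s2=1, s3=0, s4=0

Syndrome = 3 (error at position 3)


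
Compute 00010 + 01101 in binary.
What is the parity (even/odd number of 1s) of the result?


00010 = 2
01101 = 13
Sum = 15 = 1111
1s count = 4

even parity (4 ones in 1111)


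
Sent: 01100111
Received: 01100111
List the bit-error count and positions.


XOR: 00000000

0 errors (received matches sent)


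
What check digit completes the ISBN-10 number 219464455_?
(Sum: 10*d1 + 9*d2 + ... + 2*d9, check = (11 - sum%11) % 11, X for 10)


Weighted sum: 226
226 mod 11 = 6

Check digit: 5


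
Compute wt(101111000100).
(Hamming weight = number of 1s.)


Counting 1s in 101111000100

6


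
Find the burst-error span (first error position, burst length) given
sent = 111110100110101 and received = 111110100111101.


XOR: 000000000001000

Burst at position 11, length 1


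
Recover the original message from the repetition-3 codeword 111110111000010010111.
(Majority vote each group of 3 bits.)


Groups: 111, 110, 111, 000, 010, 010, 111
Majority votes: 1110001

1110001


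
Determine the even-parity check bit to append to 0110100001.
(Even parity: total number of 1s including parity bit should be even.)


Number of 1s in data: 4
Parity bit: 0

0


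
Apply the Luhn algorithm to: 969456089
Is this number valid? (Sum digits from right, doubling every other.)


Luhn sum = 53
53 mod 10 = 3

Invalid (Luhn sum mod 10 = 3)


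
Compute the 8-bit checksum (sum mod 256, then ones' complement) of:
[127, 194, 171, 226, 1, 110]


Sum = 829 mod 256 = 61
Complement = 194

194


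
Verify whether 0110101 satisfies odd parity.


Number of 1s: 4

No, parity error (4 ones)


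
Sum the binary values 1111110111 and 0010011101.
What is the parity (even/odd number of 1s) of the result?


1111110111 = 1015
0010011101 = 157
Sum = 1172 = 10010010100
1s count = 4

even parity (4 ones in 10010010100)


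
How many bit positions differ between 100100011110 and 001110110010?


XOR: 101010101100
Count of 1s: 6

6


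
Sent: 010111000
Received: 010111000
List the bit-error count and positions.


XOR: 000000000

0 errors (received matches sent)


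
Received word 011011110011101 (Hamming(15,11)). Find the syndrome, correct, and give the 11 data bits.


Syndrome = 8: error at position 8

Data: 11110011101 (corrected bit 8)


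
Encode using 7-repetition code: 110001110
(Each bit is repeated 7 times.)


Each bit -> 7 copies

111111111111110000000000000000000001111111111111111111110000000


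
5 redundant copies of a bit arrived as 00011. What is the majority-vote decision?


Ones: 2 out of 5
Threshold: 3

0 (2/5 voted 1)


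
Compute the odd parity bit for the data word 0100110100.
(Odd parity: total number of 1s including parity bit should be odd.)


Number of 1s in data: 4
Parity bit: 1

1


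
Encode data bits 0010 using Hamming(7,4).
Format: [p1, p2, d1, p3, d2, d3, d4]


Parity bits: p1=0, p2=1, p3=1

0101010


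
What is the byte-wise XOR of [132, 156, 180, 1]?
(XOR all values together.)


XOR chain: 132 ^ 156 ^ 180 ^ 1 = 173

173


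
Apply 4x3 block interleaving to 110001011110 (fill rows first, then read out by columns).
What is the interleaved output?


Matrix:
  110
  001
  011
  110
Read columns: 100110110110

100110110110


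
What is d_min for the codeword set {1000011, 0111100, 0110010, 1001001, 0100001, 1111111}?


Comparing all pairs, minimum distance: 2
Can detect 1 errors, correct 0 errors

2


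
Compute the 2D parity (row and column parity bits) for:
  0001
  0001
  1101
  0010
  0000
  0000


Row parities: 111100
Column parities: 1111

Row P: 111100, Col P: 1111, Corner: 0


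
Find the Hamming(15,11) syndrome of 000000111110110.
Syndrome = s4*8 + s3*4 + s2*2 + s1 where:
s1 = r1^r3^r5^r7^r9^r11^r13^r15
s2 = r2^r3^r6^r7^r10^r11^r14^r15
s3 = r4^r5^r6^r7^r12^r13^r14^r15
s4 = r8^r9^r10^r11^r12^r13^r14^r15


s1=0, s2=0, s3=1, s4=0

Syndrome = 4 (error at position 4)


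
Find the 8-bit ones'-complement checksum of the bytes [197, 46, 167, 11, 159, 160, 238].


Sum = 978 mod 256 = 210
Complement = 45

45


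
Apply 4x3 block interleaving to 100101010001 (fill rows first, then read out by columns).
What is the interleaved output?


Matrix:
  100
  101
  010
  001
Read columns: 110000100101

110000100101


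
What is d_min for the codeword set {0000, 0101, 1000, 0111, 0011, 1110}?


Comparing all pairs, minimum distance: 1
Can detect 0 errors, correct 0 errors

1


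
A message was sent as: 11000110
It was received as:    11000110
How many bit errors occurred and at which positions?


XOR: 00000000

0 errors (received matches sent)


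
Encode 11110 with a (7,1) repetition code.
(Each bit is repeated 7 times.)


Each bit -> 7 copies

11111111111111111111111111110000000


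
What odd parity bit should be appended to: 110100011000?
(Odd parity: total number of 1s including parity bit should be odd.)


Number of 1s in data: 5
Parity bit: 0

0


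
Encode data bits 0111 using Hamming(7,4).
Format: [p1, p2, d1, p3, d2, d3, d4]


Parity bits: p1=0, p2=0, p3=1

0001111


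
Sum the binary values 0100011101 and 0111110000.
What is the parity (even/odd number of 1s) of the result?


0100011101 = 285
0111110000 = 496
Sum = 781 = 1100001101
1s count = 5

odd parity (5 ones in 1100001101)


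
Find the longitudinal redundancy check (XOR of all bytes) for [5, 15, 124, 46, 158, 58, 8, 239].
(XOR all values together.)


XOR chain: 5 ^ 15 ^ 124 ^ 46 ^ 158 ^ 58 ^ 8 ^ 239 = 27

27


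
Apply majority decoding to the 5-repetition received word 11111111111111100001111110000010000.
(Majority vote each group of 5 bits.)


Groups: 11111, 11111, 11111, 00001, 11111, 00000, 10000
Majority votes: 1110100

1110100


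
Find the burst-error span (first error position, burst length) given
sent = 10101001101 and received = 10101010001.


XOR: 00000011100

Burst at position 6, length 3


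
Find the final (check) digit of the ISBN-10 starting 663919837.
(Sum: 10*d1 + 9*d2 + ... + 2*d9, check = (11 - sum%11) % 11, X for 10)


Weighted sum: 307
307 mod 11 = 10

Check digit: 1


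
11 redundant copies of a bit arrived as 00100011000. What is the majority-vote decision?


Ones: 3 out of 11
Threshold: 6

0 (3/11 voted 1)


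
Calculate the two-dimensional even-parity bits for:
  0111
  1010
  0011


Row parities: 100
Column parities: 1110

Row P: 100, Col P: 1110, Corner: 1


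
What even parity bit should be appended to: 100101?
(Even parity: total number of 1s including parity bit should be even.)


Number of 1s in data: 3
Parity bit: 1

1


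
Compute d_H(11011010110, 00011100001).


XOR: 11000110111
Count of 1s: 7

7


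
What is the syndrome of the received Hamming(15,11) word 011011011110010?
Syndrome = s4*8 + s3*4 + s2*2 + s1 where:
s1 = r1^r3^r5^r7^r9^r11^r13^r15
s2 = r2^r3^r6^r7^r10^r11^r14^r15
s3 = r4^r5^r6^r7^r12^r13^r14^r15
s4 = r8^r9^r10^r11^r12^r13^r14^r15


s1=0, s2=0, s3=1, s4=1

Syndrome = 12 (error at position 12)


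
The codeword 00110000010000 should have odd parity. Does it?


Number of 1s: 3

Yes, parity is correct (3 ones)


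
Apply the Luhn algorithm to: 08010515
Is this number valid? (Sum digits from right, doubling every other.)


Luhn sum = 21
21 mod 10 = 1

Invalid (Luhn sum mod 10 = 1)


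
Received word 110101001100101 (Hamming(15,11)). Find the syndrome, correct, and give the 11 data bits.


Syndrome = 0: no error detected

Data: 00101100101 (no errors)


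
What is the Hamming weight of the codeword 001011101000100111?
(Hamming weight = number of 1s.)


Counting 1s in 001011101000100111

9


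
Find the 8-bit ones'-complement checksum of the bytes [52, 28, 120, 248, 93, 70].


Sum = 611 mod 256 = 99
Complement = 156

156


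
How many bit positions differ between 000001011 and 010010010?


XOR: 010011001
Count of 1s: 4

4


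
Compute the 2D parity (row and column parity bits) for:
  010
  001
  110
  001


Row parities: 1101
Column parities: 100

Row P: 1101, Col P: 100, Corner: 1


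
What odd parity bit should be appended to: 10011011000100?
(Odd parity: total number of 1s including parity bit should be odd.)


Number of 1s in data: 6
Parity bit: 1

1


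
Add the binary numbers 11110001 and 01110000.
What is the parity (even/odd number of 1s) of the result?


11110001 = 241
01110000 = 112
Sum = 353 = 101100001
1s count = 4

even parity (4 ones in 101100001)


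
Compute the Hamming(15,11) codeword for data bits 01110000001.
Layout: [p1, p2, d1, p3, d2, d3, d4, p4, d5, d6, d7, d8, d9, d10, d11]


Parity bits: p1=1, p2=1, p3=0, p4=1

110011110000001


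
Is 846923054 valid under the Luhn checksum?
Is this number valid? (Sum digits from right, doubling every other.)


Luhn sum = 44
44 mod 10 = 4

Invalid (Luhn sum mod 10 = 4)


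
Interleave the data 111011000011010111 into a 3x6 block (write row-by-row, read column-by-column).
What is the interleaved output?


Matrix:
  111011
  000011
  010111
Read columns: 100101100001111111

100101100001111111


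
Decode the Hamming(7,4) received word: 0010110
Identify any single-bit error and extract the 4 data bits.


Syndrome = 0: no error detected

Data: 1110 (no errors)


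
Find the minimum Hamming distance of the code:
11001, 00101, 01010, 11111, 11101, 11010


Comparing all pairs, minimum distance: 1
Can detect 0 errors, correct 0 errors

1


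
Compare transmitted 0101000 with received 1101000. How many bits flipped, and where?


XOR: 1000000

1 error(s) at position(s): 0


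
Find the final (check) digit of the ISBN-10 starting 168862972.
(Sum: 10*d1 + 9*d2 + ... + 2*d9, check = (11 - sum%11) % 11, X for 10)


Weighted sum: 291
291 mod 11 = 5

Check digit: 6


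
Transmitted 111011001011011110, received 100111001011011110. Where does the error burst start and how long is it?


XOR: 011100000000000000

Burst at position 1, length 3


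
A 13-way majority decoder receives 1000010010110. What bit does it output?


Ones: 5 out of 13
Threshold: 7

0 (5/13 voted 1)


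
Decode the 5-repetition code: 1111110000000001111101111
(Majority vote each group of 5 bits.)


Groups: 11111, 10000, 00000, 11111, 01111
Majority votes: 10011

10011


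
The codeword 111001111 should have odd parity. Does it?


Number of 1s: 7

Yes, parity is correct (7 ones)


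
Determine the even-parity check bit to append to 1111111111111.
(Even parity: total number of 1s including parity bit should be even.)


Number of 1s in data: 13
Parity bit: 1

1


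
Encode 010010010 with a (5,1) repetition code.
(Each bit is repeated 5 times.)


Each bit -> 5 copies

000001111100000000001111100000000001111100000


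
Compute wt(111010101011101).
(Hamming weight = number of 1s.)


Counting 1s in 111010101011101

10


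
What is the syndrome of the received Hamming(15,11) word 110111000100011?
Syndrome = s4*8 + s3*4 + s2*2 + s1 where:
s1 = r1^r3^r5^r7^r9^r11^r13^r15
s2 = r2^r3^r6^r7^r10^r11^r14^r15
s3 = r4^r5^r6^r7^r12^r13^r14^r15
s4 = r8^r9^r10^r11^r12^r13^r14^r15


s1=1, s2=1, s3=1, s4=1

Syndrome = 15 (error at position 15)


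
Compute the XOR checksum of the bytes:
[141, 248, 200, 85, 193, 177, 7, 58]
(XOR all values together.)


XOR chain: 141 ^ 248 ^ 200 ^ 85 ^ 193 ^ 177 ^ 7 ^ 58 = 165

165


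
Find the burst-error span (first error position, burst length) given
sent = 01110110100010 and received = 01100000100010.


XOR: 00010110000000

Burst at position 3, length 4


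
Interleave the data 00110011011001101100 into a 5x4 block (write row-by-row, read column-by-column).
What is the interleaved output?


Matrix:
  0011
  0011
  0110
  0110
  1100
Read columns: 00001001111111011000

00001001111111011000


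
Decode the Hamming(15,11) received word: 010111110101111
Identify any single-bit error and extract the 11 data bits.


Syndrome = 0: no error detected

Data: 01110101111 (no errors)


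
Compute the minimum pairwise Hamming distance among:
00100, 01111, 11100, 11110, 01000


Comparing all pairs, minimum distance: 1
Can detect 0 errors, correct 0 errors

1


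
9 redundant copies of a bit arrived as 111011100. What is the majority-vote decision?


Ones: 6 out of 9
Threshold: 5

1 (6/9 voted 1)


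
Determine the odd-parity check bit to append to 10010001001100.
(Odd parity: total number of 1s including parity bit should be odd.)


Number of 1s in data: 5
Parity bit: 0

0


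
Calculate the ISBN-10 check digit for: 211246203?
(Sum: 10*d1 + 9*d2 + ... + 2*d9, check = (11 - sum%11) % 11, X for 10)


Weighted sum: 119
119 mod 11 = 9

Check digit: 2


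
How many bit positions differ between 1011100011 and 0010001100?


XOR: 1001101111
Count of 1s: 7

7


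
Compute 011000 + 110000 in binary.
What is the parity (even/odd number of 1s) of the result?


011000 = 24
110000 = 48
Sum = 72 = 1001000
1s count = 2

even parity (2 ones in 1001000)


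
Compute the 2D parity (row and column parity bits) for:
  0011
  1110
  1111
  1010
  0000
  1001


Row parities: 010000
Column parities: 0001

Row P: 010000, Col P: 0001, Corner: 1


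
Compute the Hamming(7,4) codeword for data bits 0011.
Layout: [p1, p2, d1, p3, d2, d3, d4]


Parity bits: p1=1, p2=0, p3=0

1000011


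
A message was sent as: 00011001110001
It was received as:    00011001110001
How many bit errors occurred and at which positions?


XOR: 00000000000000

0 errors (received matches sent)


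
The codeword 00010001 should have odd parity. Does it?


Number of 1s: 2

No, parity error (2 ones)


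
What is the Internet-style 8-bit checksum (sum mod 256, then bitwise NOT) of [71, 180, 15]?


Sum = 266 mod 256 = 10
Complement = 245

245


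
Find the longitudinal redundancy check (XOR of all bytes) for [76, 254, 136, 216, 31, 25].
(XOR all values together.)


XOR chain: 76 ^ 254 ^ 136 ^ 216 ^ 31 ^ 25 = 228

228


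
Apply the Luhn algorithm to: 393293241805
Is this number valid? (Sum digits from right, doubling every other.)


Luhn sum = 58
58 mod 10 = 8

Invalid (Luhn sum mod 10 = 8)


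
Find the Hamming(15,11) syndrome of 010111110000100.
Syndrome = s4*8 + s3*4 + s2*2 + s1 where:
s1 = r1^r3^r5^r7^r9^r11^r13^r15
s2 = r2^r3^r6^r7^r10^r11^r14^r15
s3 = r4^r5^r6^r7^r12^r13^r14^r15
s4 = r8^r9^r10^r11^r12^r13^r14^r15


s1=1, s2=1, s3=1, s4=0

Syndrome = 7 (error at position 7)


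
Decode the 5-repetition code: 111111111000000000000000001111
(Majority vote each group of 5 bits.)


Groups: 11111, 11110, 00000, 00000, 00000, 01111
Majority votes: 110001

110001


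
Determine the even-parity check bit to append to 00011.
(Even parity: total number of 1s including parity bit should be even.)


Number of 1s in data: 2
Parity bit: 0

0


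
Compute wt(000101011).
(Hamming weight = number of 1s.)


Counting 1s in 000101011

4


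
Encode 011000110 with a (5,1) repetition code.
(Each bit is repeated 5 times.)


Each bit -> 5 copies

000001111111111000000000000000111111111100000


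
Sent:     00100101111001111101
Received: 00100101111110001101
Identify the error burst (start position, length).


XOR: 00000000000111110000

Burst at position 11, length 5


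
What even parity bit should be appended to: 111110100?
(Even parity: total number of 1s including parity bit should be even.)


Number of 1s in data: 6
Parity bit: 0

0


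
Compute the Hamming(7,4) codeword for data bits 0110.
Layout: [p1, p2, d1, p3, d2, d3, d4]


Parity bits: p1=1, p2=1, p3=0

1100110


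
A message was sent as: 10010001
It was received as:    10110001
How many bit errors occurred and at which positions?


XOR: 00100000

1 error(s) at position(s): 2


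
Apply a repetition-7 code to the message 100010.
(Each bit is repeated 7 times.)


Each bit -> 7 copies

111111100000000000000000000011111110000000


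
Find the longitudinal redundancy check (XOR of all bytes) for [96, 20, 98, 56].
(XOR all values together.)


XOR chain: 96 ^ 20 ^ 98 ^ 56 = 46

46


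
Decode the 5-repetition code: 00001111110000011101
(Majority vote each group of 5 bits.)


Groups: 00001, 11111, 00000, 11101
Majority votes: 0101

0101


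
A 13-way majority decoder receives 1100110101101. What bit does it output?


Ones: 8 out of 13
Threshold: 7

1 (8/13 voted 1)


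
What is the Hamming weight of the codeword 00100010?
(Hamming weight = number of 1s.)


Counting 1s in 00100010

2


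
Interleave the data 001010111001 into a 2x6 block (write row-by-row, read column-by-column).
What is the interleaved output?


Matrix:
  001010
  111001
Read columns: 010111001001

010111001001


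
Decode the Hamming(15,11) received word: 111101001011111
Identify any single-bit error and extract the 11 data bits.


Syndrome = 0: no error detected

Data: 10101011111 (no errors)


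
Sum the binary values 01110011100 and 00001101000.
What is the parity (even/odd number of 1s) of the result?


01110011100 = 924
00001101000 = 104
Sum = 1028 = 10000000100
1s count = 2

even parity (2 ones in 10000000100)


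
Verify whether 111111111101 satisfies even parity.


Number of 1s: 11

No, parity error (11 ones)


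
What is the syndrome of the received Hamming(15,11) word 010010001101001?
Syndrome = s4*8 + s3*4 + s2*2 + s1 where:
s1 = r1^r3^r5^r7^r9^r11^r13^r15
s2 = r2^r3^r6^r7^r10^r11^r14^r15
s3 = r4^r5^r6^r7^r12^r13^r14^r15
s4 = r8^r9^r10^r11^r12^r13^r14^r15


s1=1, s2=1, s3=1, s4=0

Syndrome = 7 (error at position 7)


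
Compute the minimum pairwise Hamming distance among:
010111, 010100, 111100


Comparing all pairs, minimum distance: 2
Can detect 1 errors, correct 0 errors

2


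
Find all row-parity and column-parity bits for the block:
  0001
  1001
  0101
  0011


Row parities: 1000
Column parities: 1110

Row P: 1000, Col P: 1110, Corner: 1


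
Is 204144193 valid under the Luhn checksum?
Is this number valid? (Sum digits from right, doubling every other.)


Luhn sum = 33
33 mod 10 = 3

Invalid (Luhn sum mod 10 = 3)


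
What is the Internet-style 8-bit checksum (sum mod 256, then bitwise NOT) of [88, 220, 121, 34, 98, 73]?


Sum = 634 mod 256 = 122
Complement = 133

133


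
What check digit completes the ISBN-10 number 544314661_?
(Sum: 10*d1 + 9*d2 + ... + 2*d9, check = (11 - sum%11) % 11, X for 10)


Weighted sum: 209
209 mod 11 = 0

Check digit: 0


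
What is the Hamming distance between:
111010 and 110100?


XOR: 001110
Count of 1s: 3

3


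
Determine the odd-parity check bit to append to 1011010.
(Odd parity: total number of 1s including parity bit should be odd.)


Number of 1s in data: 4
Parity bit: 1

1


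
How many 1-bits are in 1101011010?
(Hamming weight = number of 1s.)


Counting 1s in 1101011010

6


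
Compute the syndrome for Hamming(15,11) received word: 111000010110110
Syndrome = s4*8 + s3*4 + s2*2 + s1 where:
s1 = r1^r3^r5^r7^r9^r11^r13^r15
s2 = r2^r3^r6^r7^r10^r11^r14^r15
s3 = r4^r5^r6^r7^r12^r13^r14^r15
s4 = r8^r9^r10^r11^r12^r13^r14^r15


s1=0, s2=1, s3=0, s4=1

Syndrome = 10 (error at position 10)


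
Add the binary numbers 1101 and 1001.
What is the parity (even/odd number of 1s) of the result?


1101 = 13
1001 = 9
Sum = 22 = 10110
1s count = 3

odd parity (3 ones in 10110)


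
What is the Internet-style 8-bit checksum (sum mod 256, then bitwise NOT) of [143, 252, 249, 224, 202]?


Sum = 1070 mod 256 = 46
Complement = 209

209


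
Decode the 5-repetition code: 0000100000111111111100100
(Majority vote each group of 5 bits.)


Groups: 00001, 00000, 11111, 11111, 00100
Majority votes: 00110

00110


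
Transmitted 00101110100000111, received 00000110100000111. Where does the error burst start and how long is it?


XOR: 00101000000000000

Burst at position 2, length 3


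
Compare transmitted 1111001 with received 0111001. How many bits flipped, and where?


XOR: 1000000

1 error(s) at position(s): 0


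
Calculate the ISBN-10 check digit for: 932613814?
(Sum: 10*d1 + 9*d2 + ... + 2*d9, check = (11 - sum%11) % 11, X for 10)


Weighted sum: 239
239 mod 11 = 8

Check digit: 3


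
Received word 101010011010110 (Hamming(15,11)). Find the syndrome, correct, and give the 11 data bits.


Syndrome = 14: error at position 14

Data: 11001010100 (corrected bit 14)


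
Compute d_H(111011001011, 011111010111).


XOR: 100100011100
Count of 1s: 5

5


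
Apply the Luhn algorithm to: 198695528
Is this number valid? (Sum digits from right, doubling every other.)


Luhn sum = 48
48 mod 10 = 8

Invalid (Luhn sum mod 10 = 8)


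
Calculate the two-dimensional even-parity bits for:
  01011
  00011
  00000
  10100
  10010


Row parities: 10000
Column parities: 01110

Row P: 10000, Col P: 01110, Corner: 1


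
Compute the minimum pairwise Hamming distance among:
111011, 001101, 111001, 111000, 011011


Comparing all pairs, minimum distance: 1
Can detect 0 errors, correct 0 errors

1


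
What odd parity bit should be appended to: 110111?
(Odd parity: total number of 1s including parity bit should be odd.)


Number of 1s in data: 5
Parity bit: 0

0


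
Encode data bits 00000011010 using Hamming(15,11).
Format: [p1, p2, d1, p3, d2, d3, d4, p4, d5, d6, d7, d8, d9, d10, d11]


Parity bits: p1=1, p2=0, p3=0, p4=1

100000010011010


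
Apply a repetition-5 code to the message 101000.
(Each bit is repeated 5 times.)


Each bit -> 5 copies

111110000011111000000000000000


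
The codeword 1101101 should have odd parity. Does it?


Number of 1s: 5

Yes, parity is correct (5 ones)


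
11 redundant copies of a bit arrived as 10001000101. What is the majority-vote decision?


Ones: 4 out of 11
Threshold: 6

0 (4/11 voted 1)


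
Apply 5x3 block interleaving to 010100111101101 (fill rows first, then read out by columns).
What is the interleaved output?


Matrix:
  010
  100
  111
  101
  101
Read columns: 011111010000111

011111010000111


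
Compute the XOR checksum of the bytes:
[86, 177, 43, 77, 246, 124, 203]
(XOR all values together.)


XOR chain: 86 ^ 177 ^ 43 ^ 77 ^ 246 ^ 124 ^ 203 = 192

192


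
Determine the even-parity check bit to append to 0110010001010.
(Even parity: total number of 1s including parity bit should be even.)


Number of 1s in data: 5
Parity bit: 1

1


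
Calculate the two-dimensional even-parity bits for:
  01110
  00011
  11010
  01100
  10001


Row parities: 10100
Column parities: 01010

Row P: 10100, Col P: 01010, Corner: 0


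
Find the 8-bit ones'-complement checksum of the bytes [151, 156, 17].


Sum = 324 mod 256 = 68
Complement = 187

187
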